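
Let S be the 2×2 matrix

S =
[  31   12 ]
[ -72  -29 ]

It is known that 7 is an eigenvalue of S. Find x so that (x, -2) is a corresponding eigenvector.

1

We need (S - 7I)v = 0.
S - 7I = [[24, 12], [-72, -36]].
Row 1: (24)·x + (12)·-2 = 0
Row 2: (-72)·x + (-36)·-2 = 0
Solving gives x = 1.
Check: S·(1, -2) = (7, -14) = 7·(1, -2).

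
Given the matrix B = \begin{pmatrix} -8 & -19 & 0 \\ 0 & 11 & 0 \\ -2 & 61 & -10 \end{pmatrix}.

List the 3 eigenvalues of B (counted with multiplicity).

The characteristic polynomial is p(r) = det(rI - B).
Expanding the 3×3 determinant: p(r) = r^3 + 7r^2 - 118r - 880.
Rational-root test: r = 11 gives p(11) = 0.
Factor out (r - 11): p(r) = (r - 11)·(r^2 + 18r + 80).
The quadratic factors as (r + 10)·(r + 8).
Eigenvalues: -10, -8, 11.

-10, -8, 11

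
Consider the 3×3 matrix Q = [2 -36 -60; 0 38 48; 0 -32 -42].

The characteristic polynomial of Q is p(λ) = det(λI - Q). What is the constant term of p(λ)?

p(λ) = λ^3 + 2λ^2 - 68λ + 120.
The constant term is 120.

120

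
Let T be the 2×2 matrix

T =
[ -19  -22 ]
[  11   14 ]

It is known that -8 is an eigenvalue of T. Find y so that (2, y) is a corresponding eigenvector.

-1

We need (T + 8I)v = 0.
T + 8I = [[-11, -22], [11, 22]].
Row 1: (-11)·2 + (-22)·y = 0
Row 2: (11)·2 + (22)·y = 0
Solving gives y = -1.
Check: T·(2, -1) = (-16, 8) = -8·(2, -1).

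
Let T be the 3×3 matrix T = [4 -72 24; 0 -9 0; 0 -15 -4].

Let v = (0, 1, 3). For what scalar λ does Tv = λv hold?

Compute Tv: T·(0, 1, 3) = (0, -9, -27).
Since Tv = λv, compare component 2: -9 = λ·1, so λ = -9.

-9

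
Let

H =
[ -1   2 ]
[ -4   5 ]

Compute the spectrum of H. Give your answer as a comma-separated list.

1, 3

det(H - tI) = (-1 - t)(5 - t) - (2)·(-4) = t^2 - 4t + 3.
This factors as (t - 1)·(t - 3) = 0.
Eigenvalues: 1, 3.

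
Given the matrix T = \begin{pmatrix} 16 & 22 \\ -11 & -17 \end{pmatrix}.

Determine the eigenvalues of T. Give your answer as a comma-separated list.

det(T - tI) = (16 - t)(-17 - t) - (22)·(-11) = t^2 + t - 30.
This factors as (t + 6)·(t - 5) = 0.
Eigenvalues: -6, 5.

-6, 5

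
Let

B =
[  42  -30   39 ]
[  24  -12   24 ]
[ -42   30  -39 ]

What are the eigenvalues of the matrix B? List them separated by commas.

-12, 0, 3

Set up det(λI - B) = 0.
Expanding along the first row, p(λ) = λ^3 + 9λ^2 - 36λ.
Rational-root test: λ = 3 gives p(3) = 0.
Factor out (λ - 3): p(λ) = (λ - 3)·(λ^2 + 12λ).
The quadratic factors as (λ + 12)·λ.
Eigenvalues: -12, 0, 3.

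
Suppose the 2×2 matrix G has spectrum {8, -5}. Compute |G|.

-40

det(G) is the product of the eigenvalues: (8) · (-5) = -40.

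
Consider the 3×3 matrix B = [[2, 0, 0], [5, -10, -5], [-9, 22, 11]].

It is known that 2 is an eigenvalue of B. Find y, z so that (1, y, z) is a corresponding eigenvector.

0, 1

We need (B - 2I)v = 0.
B - 2I = [[0, 0, 0], [5, -12, -5], [-9, 22, 9]].
Row 1: (0)·1 + (0)·y + (0)·z = 0
Row 2: (5)·1 + (-12)·y + (-5)·z = 0
Row 3: (-9)·1 + (22)·y + (9)·z = 0
Solving gives y = 0, z = 1.
Check: B·(1, 0, 1) = (2, 0, 2) = 2·(1, 0, 1).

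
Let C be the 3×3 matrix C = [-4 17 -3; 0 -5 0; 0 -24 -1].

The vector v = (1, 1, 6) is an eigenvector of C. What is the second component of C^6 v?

First find the eigenvalue: Cv = (-5, -5, -30) = -5·(1, 1, 6), so λ = -5.
Then C^6 v = λ^6·v = (-5)^6·(1, 1, 6) = 15625·(1, 1, 6) = (15625, 15625, 93750).

15625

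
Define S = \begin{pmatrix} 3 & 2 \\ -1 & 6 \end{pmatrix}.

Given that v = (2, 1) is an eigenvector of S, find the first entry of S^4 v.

First find the eigenvalue: Sv = (8, 4) = 4·(2, 1), so λ = 4.
Then S^4 v = λ^4·v = 4^4·(2, 1) = 256·(2, 1) = (512, 256).

512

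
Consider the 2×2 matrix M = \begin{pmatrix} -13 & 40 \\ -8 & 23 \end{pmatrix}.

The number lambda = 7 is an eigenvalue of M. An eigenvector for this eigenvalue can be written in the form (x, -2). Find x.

We need (M - 7I)v = 0.
M - 7I = [[-20, 40], [-8, 16]].
Row 1: (-20)·x + (40)·-2 = 0
Row 2: (-8)·x + (16)·-2 = 0
Solving gives x = -4.
Check: M·(-4, -2) = (-28, -14) = 7·(-4, -2).

-4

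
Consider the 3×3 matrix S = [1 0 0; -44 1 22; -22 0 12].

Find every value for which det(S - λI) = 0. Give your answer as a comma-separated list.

Compute the characteristic polynomial p(r) = det(rI - S).
Expanding the 3×3 determinant: p(r) = r^3 - 14r^2 + 25r - 12.
Since p(1) = 0, r = 1 is a root.
Dividing by (r - 1) leaves r^2 - 13r + 12.
The quadratic factors as (r - 1)·(r - 12).
Eigenvalues: 1, 1, 12.

1, 1, 12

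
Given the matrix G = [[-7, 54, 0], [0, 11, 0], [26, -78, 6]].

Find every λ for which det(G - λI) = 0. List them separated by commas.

Set up det(μI - G) = 0.
Expanding the 3×3 determinant: p(μ) = μ^3 - 10μ^2 - 53μ + 462.
Since p(11) = 0, μ = 11 is a root.
Dividing by (μ - 11) leaves μ^2 + μ - 42.
The quadratic factors as (μ + 7)·(μ - 6).
Eigenvalues: -7, 6, 11.

-7, 6, 11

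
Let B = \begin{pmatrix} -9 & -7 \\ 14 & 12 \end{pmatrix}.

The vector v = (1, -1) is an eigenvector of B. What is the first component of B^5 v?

-32

First find the eigenvalue: Bv = (-2, 2) = -2·(1, -1), so λ = -2.
Then B^5 v = λ^5·v = (-2)^5·(1, -1) = -32·(1, -1) = (-32, 32).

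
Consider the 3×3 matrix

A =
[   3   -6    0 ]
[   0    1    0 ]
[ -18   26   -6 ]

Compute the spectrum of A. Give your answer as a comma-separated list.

The characteristic polynomial is p(r) = det(rI - A).
Cofactor expansion gives p(r) = r^3 + 2r^2 - 21r + 18.
Rational-root test: r = 1 gives p(1) = 0.
Dividing by (r - 1) leaves r^2 + 3r - 18.
The quadratic factors as (r + 6)·(r - 3).
Eigenvalues: -6, 1, 3.

-6, 1, 3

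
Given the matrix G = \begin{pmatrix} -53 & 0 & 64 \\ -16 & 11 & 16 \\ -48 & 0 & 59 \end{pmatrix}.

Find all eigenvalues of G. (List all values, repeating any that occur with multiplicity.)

The characteristic polynomial is p(t) = det(tI - G).
Expanding the 3×3 determinant: p(t) = t^3 - 17t^2 + 11t + 605.
Since p(11) = 0, t = 11 is a root.
Dividing by (t - 11) leaves t^2 - 6t - 55.
The quadratic factors as (t + 5)·(t - 11).
Eigenvalues: -5, 11, 11.

-5, 11, 11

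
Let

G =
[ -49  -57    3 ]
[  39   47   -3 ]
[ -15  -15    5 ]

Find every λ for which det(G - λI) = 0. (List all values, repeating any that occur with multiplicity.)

The characteristic polynomial is p(λ) = det(λI - G).
Expanding along the first row, p(λ) = λ^3 - 3λ^2 - 90λ + 400.
Try λ = -10: p(-10) = 0, so -10 is a root.
Dividing by (λ + 10) leaves λ^2 - 13λ + 40.
The quadratic factors as (λ - 5)·(λ - 8).
Eigenvalues: -10, 5, 8.

-10, 5, 8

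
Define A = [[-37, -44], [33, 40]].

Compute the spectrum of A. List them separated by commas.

det(A - sI) = (-37 - s)(40 - s) - (-44)·(33) = s^2 - 3s - 28.
This factors as (s + 4)·(s - 7) = 0.
Eigenvalues: -4, 7.

-4, 7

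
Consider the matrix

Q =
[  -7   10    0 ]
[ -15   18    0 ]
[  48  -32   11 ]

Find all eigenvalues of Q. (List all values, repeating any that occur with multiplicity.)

3, 8, 11

The characteristic polynomial is p(r) = det(rI - Q).
Expanding the 3×3 determinant: p(r) = r^3 - 22r^2 + 145r - 264.
Rational-root test: r = 3 gives p(3) = 0.
Dividing by (r - 3) leaves r^2 - 19r + 88.
The quadratic factors as (r - 8)·(r - 11).
Eigenvalues: 3, 8, 11.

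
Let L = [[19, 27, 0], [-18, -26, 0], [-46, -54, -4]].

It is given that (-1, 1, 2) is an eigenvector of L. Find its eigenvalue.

Compute Lv: L·(-1, 1, 2) = (8, -8, -16).
Since Lv = λv, compare component 1: 8 = λ·-1, so λ = -8.

-8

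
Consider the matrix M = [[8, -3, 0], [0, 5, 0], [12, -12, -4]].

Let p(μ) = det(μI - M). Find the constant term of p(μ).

160

p(μ) = μ^3 - 9μ^2 - 12μ + 160.
The constant term is 160.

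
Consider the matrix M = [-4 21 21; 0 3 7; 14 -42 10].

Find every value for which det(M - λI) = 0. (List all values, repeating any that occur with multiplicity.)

-4, 3, 10

The characteristic polynomial is p(μ) = det(μI - M).
Expanding along the first row, p(μ) = μ^3 - 9μ^2 - 22μ + 120.
Since p(-4) = 0, μ = -4 is a root.
Factor out (μ + 4): p(μ) = (μ + 4)·(μ^2 - 13μ + 30).
The quadratic factors as (μ - 3)·(μ - 10).
Eigenvalues: -4, 3, 10.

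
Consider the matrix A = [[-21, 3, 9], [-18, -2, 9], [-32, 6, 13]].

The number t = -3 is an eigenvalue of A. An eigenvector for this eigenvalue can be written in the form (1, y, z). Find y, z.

We need (A + 3I)v = 0.
A + 3I = [[-18, 3, 9], [-18, 1, 9], [-32, 6, 16]].
Row 1: (-18)·1 + (3)·y + (9)·z = 0
Row 2: (-18)·1 + (1)·y + (9)·z = 0
Row 3: (-32)·1 + (6)·y + (16)·z = 0
Solving gives y = 0, z = 2.
Check: A·(1, 0, 2) = (-3, 0, -6) = -3·(1, 0, 2).

0, 2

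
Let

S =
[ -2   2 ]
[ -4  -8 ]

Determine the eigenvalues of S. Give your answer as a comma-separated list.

det(S - λI) = (-2 - λ)(-8 - λ) - (2)·(-4) = λ^2 + 10λ + 24.
This factors as (λ + 6)·(λ + 4) = 0.
Eigenvalues: -6, -4.

-6, -4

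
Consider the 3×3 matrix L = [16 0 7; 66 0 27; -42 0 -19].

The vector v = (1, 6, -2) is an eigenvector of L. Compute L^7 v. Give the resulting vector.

(128, 768, -256)

First find the eigenvalue: Lv = (2, 12, -4) = 2·(1, 6, -2), so λ = 2.
Then L^7 v = λ^7·v = 2^7·(1, 6, -2) = 128·(1, 6, -2) = (128, 768, -256).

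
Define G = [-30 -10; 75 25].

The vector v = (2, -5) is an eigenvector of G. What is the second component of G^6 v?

First find the eigenvalue: Gv = (-10, 25) = -5·(2, -5), so λ = -5.
Then G^6 v = λ^6·v = (-5)^6·(2, -5) = 15625·(2, -5) = (31250, -78125).

-78125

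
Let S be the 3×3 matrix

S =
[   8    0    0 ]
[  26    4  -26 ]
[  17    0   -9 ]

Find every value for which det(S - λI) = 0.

Compute the characteristic polynomial p(λ) = det(λI - S).
Cofactor expansion gives p(λ) = λ^3 - 3λ^2 - 76λ + 288.
Since p(8) = 0, λ = 8 is a root.
Factor out (λ - 8): p(λ) = (λ - 8)·(λ^2 + 5λ - 36).
The quadratic factors as (λ + 9)·(λ - 4).
Eigenvalues: -9, 4, 8.

-9, 4, 8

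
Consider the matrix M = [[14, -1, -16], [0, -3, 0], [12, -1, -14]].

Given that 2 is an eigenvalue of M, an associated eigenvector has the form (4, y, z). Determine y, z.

We need (M - 2I)v = 0.
M - 2I = [[12, -1, -16], [0, -5, 0], [12, -1, -16]].
Row 1: (12)·4 + (-1)·y + (-16)·z = 0
Row 2: (0)·4 + (-5)·y + (0)·z = 0
Row 3: (12)·4 + (-1)·y + (-16)·z = 0
Solving gives y = 0, z = 3.
Check: M·(4, 0, 3) = (8, 0, 6) = 2·(4, 0, 3).

0, 3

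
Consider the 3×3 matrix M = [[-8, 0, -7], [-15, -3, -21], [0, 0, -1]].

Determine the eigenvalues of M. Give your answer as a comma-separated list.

Compute the characteristic polynomial p(λ) = det(λI - M).
Cofactor expansion gives p(λ) = λ^3 + 12λ^2 + 35λ + 24.
Since p(-3) = 0, λ = -3 is a root.
Dividing by (λ + 3) leaves λ^2 + 9λ + 8.
The quadratic factors as (λ + 8)·(λ + 1).
Eigenvalues: -8, -3, -1.

-8, -3, -1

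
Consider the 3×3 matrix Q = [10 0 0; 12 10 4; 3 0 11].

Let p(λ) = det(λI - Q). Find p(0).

-1100

p(0) = det(0·I − Q) = det(−Q) = (−1)^3·det(Q).
det(Q) = 1100, so p(0) = -1100.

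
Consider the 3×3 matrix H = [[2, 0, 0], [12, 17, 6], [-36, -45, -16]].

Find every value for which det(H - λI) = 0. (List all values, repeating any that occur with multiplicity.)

-1, 2, 2

Compute the characteristic polynomial p(λ) = det(λI - H).
Expanding along the first row, p(λ) = λ^3 - 3λ^2 + 4.
Try λ = -1: p(-1) = 0, so -1 is a root.
Dividing by (λ + 1) leaves λ^2 - 4λ + 4.
The quadratic factor is (λ - 2)^2.
Eigenvalues: -1, 2, 2.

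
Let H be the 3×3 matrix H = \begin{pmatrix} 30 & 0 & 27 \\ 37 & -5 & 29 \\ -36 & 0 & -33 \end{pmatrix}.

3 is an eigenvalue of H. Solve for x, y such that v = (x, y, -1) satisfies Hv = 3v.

1, 1

We need (H - 3I)v = 0.
H - 3I = [[27, 0, 27], [37, -8, 29], [-36, 0, -36]].
Row 1: (27)·x + (0)·y + (27)·-1 = 0
Row 2: (37)·x + (-8)·y + (29)·-1 = 0
Row 3: (-36)·x + (0)·y + (-36)·-1 = 0
Solving gives x = 1, y = 1.
Check: H·(1, 1, -1) = (3, 3, -3) = 3·(1, 1, -1).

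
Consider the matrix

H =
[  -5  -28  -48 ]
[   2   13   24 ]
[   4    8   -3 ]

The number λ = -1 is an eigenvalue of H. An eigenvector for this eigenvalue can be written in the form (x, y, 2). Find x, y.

11, -5

We need (H + 1I)v = 0.
H + 1I = [[-4, -28, -48], [2, 14, 24], [4, 8, -2]].
Row 1: (-4)·x + (-28)·y + (-48)·2 = 0
Row 2: (2)·x + (14)·y + (24)·2 = 0
Row 3: (4)·x + (8)·y + (-2)·2 = 0
Solving gives x = 11, y = -5.
Check: H·(11, -5, 2) = (-11, 5, -2) = -1·(11, -5, 2).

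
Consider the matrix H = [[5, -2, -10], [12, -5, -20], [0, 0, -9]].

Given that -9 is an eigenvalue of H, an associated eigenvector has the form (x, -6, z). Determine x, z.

-3, -3

We need (H + 9I)v = 0.
H + 9I = [[14, -2, -10], [12, 4, -20], [0, 0, 0]].
Row 1: (14)·x + (-2)·-6 + (-10)·z = 0
Row 2: (12)·x + (4)·-6 + (-20)·z = 0
Row 3: (0)·x + (0)·-6 + (0)·z = 0
Solving gives x = -3, z = -3.
Check: H·(-3, -6, -3) = (27, 54, 27) = -9·(-3, -6, -3).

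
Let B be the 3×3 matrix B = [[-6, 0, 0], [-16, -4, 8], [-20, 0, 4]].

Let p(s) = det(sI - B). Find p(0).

-96

p(0) = det(0·I − B) = det(−B) = (−1)^3·det(B).
det(B) = 96, so p(0) = -96.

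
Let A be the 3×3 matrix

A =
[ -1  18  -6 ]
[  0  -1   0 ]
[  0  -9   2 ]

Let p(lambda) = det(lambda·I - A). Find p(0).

p(0) = det(0·I − A) = det(−A) = (−1)^3·det(A).
det(A) = 2, so p(0) = -2.

-2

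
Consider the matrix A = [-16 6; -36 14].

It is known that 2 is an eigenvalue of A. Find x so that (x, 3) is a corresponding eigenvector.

We need (A - 2I)v = 0.
A - 2I = [[-18, 6], [-36, 12]].
Row 1: (-18)·x + (6)·3 = 0
Row 2: (-36)·x + (12)·3 = 0
Solving gives x = 1.
Check: A·(1, 3) = (2, 6) = 2·(1, 3).

1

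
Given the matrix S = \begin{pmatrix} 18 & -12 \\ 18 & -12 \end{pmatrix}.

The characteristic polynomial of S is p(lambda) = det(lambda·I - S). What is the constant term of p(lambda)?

0

p(lambda) = lambda^2 - 6·lambda.
The constant term is 0.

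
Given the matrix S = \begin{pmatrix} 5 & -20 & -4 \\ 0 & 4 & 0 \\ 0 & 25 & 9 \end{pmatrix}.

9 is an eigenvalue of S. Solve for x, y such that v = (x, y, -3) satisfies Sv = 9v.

We need (S - 9I)v = 0.
S - 9I = [[-4, -20, -4], [0, -5, 0], [0, 25, 0]].
Row 1: (-4)·x + (-20)·y + (-4)·-3 = 0
Row 2: (0)·x + (-5)·y + (0)·-3 = 0
Row 3: (0)·x + (25)·y + (0)·-3 = 0
Solving gives x = 3, y = 0.
Check: S·(3, 0, -3) = (27, 0, -27) = 9·(3, 0, -3).

3, 0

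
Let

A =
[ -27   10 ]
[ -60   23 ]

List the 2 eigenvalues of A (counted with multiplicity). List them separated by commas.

det(A - tI) = (-27 - t)(23 - t) - (10)·(-60) = t^2 + 4t - 21.
This factors as (t + 7)·(t - 3) = 0.
Eigenvalues: -7, 3.

-7, 3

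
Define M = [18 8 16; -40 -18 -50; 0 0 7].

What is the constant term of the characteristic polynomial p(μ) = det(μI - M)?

28

p(0) = det(0·I − M) = det(−M) = (−1)^3·det(M).
det(M) = -28, so p(0) = 28.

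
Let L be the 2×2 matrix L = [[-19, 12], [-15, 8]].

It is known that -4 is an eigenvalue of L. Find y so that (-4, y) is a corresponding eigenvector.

We need (L + 4I)v = 0.
L + 4I = [[-15, 12], [-15, 12]].
Row 1: (-15)·-4 + (12)·y = 0
Row 2: (-15)·-4 + (12)·y = 0
Solving gives y = -5.
Check: L·(-4, -5) = (16, 20) = -4·(-4, -5).

-5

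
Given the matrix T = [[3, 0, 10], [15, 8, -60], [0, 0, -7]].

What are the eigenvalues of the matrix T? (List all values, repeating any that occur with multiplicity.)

Compute the characteristic polynomial p(s) = det(sI - T).
Expanding the 3×3 determinant: p(s) = s^3 - 4s^2 - 53s + 168.
Rational-root test: s = 3 gives p(3) = 0.
Dividing by (s - 3) leaves s^2 - s - 56.
The quadratic factors as (s + 7)·(s - 8).
Eigenvalues: -7, 3, 8.

-7, 3, 8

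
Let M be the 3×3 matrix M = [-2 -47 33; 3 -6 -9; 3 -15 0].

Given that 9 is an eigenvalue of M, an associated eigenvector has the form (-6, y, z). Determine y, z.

We need (M - 9I)v = 0.
M - 9I = [[-11, -47, 33], [3, -15, -9], [3, -15, -9]].
Row 1: (-11)·-6 + (-47)·y + (33)·z = 0
Row 2: (3)·-6 + (-15)·y + (-9)·z = 0
Row 3: (3)·-6 + (-15)·y + (-9)·z = 0
Solving gives y = 0, z = -2.
Check: M·(-6, 0, -2) = (-54, 0, -18) = 9·(-6, 0, -2).

0, -2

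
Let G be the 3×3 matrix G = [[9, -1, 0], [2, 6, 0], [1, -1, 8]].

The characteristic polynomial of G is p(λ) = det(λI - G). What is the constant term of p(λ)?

-448

p(λ) = λ^3 - 23λ^2 + 176λ - 448.
The constant term is -448.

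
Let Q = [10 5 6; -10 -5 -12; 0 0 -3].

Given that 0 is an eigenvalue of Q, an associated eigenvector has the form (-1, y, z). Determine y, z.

2, 0

We need (Q)v = 0.
Q = [[10, 5, 6], [-10, -5, -12], [0, 0, -3]].
Row 1: (10)·-1 + (5)·y + (6)·z = 0
Row 2: (-10)·-1 + (-5)·y + (-12)·z = 0
Row 3: (0)·-1 + (0)·y + (-3)·z = 0
Solving gives y = 2, z = 0.
Check: Q·(-1, 2, 0) = (0, 0, 0) = 0·(-1, 2, 0).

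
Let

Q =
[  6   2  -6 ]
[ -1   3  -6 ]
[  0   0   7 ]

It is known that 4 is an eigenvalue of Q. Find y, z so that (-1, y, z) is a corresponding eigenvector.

We need (Q - 4I)v = 0.
Q - 4I = [[2, 2, -6], [-1, -1, -6], [0, 0, 3]].
Row 1: (2)·-1 + (2)·y + (-6)·z = 0
Row 2: (-1)·-1 + (-1)·y + (-6)·z = 0
Row 3: (0)·-1 + (0)·y + (3)·z = 0
Solving gives y = 1, z = 0.
Check: Q·(-1, 1, 0) = (-4, 4, 0) = 4·(-1, 1, 0).

1, 0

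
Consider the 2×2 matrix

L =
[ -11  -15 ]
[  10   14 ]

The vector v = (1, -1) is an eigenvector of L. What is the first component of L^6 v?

First find the eigenvalue: Lv = (4, -4) = 4·(1, -1), so λ = 4.
Then L^6 v = λ^6·v = 4^6·(1, -1) = 4096·(1, -1) = (4096, -4096).

4096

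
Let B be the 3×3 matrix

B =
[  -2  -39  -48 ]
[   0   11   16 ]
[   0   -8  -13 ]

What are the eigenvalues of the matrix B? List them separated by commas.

The characteristic polynomial is p(λ) = det(λI - B).
Expanding the 3×3 determinant: p(λ) = λ^3 + 4λ^2 - 11λ - 30.
Since p(-2) = 0, λ = -2 is a root.
Dividing by (λ + 2) leaves λ^2 + 2λ - 15.
The quadratic factors as (λ + 5)·(λ - 3).
Eigenvalues: -5, -2, 3.

-5, -2, 3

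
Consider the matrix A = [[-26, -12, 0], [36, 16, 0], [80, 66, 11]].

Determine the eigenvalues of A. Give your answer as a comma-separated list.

Set up det(λI - A) = 0.
Expanding along the first row, p(λ) = λ^3 - λ^2 - 94λ - 176.
Try λ = -2: p(-2) = 0, so -2 is a root.
Factor out (λ + 2): p(λ) = (λ + 2)·(λ^2 - 3λ - 88).
The quadratic factors as (λ + 8)·(λ - 11).
Eigenvalues: -8, -2, 11.

-8, -2, 11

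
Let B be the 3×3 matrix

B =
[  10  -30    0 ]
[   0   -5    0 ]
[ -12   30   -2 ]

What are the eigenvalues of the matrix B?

The characteristic polynomial is p(μ) = det(μI - B).
Cofactor expansion gives p(μ) = μ^3 - 3μ^2 - 60μ - 100.
Since p(10) = 0, μ = 10 is a root.
Dividing by (μ - 10) leaves μ^2 + 7μ + 10.
The quadratic factors as (μ + 5)·(μ + 2).
Eigenvalues: -5, -2, 10.

-5, -2, 10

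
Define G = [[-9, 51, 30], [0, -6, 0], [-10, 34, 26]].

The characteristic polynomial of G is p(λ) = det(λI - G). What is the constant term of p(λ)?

396

p(λ) = λ^3 - 11λ^2 - 36λ + 396.
The constant term is 396.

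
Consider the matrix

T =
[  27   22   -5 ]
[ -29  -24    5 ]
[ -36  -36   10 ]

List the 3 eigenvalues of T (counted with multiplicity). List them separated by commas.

Compute the characteristic polynomial p(λ) = det(λI - T).
Expanding along the first row, p(λ) = λ^3 - 13λ^2 + 20λ + 100.
Rational-root test: λ = -2 gives p(-2) = 0.
Dividing by (λ + 2) leaves λ^2 - 15λ + 50.
The quadratic factors as (λ - 5)·(λ - 10).
Eigenvalues: -2, 5, 10.

-2, 5, 10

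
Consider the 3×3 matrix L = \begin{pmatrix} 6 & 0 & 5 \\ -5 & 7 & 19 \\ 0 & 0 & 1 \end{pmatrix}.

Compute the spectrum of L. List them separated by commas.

Set up det(μI - L) = 0.
Expanding along the first row, p(μ) = μ^3 - 14μ^2 + 55μ - 42.
Since p(6) = 0, μ = 6 is a root.
Factor out (μ - 6): p(μ) = (μ - 6)·(μ^2 - 8μ + 7).
The quadratic factors as (μ - 1)·(μ - 7).
Eigenvalues: 1, 6, 7.

1, 6, 7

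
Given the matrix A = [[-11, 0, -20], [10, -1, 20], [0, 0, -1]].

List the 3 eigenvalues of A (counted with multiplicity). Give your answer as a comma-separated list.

Compute the characteristic polynomial p(r) = det(rI - A).
Expanding along the first row, p(r) = r^3 + 13r^2 + 23r + 11.
Rational-root test: r = -1 gives p(-1) = 0.
Factor out (r + 1): p(r) = (r + 1)·(r^2 + 12r + 11).
The quadratic factors as (r + 11)·(r + 1).
Eigenvalues: -11, -1, -1.

-11, -1, -1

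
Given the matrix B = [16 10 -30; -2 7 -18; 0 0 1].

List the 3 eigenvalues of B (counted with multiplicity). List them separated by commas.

1, 11, 12

Set up det(sI - B) = 0.
Expanding the 3×3 determinant: p(s) = s^3 - 24s^2 + 155s - 132.
Try s = 12: p(12) = 0, so 12 is a root.
Factor out (s - 12): p(s) = (s - 12)·(s^2 - 12s + 11).
The quadratic factors as (s - 1)·(s - 11).
Eigenvalues: 1, 11, 12.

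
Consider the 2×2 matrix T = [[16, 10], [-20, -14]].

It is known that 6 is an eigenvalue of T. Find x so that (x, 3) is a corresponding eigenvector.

We need (T - 6I)v = 0.
T - 6I = [[10, 10], [-20, -20]].
Row 1: (10)·x + (10)·3 = 0
Row 2: (-20)·x + (-20)·3 = 0
Solving gives x = -3.
Check: T·(-3, 3) = (-18, 18) = 6·(-3, 3).

-3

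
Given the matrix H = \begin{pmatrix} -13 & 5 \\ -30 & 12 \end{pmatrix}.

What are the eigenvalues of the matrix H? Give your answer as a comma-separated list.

-3, 2

det(H - λI) = (-13 - λ)(12 - λ) - (5)·(-30) = λ^2 + λ - 6.
This factors as (λ + 3)·(λ - 2) = 0.
Eigenvalues: -3, 2.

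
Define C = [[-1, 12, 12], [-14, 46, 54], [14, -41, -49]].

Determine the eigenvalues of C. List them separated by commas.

-8, -1, 5

The characteristic polynomial is p(lambda) = det(lambda·I - C).
Expanding the 3×3 determinant: p(lambda) = lambda^3 + 4·lambda^2 - 37·lambda - 40.
Try lambda = -1: p(-1) = 0, so -1 is a root.
Factor out (lambda + 1): p(lambda) = (lambda + 1)·(lambda^2 + 3·lambda - 40).
The quadratic factors as (lambda + 8)·(lambda - 5).
Eigenvalues: -8, -1, 5.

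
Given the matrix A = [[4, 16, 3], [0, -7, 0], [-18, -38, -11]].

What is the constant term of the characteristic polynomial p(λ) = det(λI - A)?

70

p(0) = det(0·I − A) = det(−A) = (−1)^3·det(A).
det(A) = -70, so p(0) = 70.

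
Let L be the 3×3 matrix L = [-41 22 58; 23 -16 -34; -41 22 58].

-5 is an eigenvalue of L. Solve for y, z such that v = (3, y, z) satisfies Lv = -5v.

We need (L + 5I)v = 0.
L + 5I = [[-36, 22, 58], [23, -11, -34], [-41, 22, 63]].
Row 1: (-36)·3 + (22)·y + (58)·z = 0
Row 2: (23)·3 + (-11)·y + (-34)·z = 0
Row 3: (-41)·3 + (22)·y + (63)·z = 0
Solving gives y = -3, z = 3.
Check: L·(3, -3, 3) = (-15, 15, -15) = -5·(3, -3, 3).

-3, 3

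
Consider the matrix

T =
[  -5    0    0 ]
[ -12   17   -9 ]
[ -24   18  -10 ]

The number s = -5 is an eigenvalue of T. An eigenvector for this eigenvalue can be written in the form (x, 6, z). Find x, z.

We need (T + 5I)v = 0.
T + 5I = [[0, 0, 0], [-12, 22, -9], [-24, 18, -5]].
Row 1: (0)·x + (0)·6 + (0)·z = 0
Row 2: (-12)·x + (22)·6 + (-9)·z = 0
Row 3: (-24)·x + (18)·6 + (-5)·z = 0
Solving gives x = 2, z = 12.
Check: T·(2, 6, 12) = (-10, -30, -60) = -5·(2, 6, 12).

2, 12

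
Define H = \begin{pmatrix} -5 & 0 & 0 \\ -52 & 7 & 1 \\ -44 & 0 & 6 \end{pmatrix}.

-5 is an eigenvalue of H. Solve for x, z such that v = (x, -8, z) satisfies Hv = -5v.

-2, -8

We need (H + 5I)v = 0.
H + 5I = [[0, 0, 0], [-52, 12, 1], [-44, 0, 11]].
Row 1: (0)·x + (0)·-8 + (0)·z = 0
Row 2: (-52)·x + (12)·-8 + (1)·z = 0
Row 3: (-44)·x + (0)·-8 + (11)·z = 0
Solving gives x = -2, z = -8.
Check: H·(-2, -8, -8) = (10, 40, 40) = -5·(-2, -8, -8).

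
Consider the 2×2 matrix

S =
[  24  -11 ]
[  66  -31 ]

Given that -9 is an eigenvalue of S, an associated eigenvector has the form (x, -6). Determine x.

-2

We need (S + 9I)v = 0.
S + 9I = [[33, -11], [66, -22]].
Row 1: (33)·x + (-11)·-6 = 0
Row 2: (66)·x + (-22)·-6 = 0
Solving gives x = -2.
Check: S·(-2, -6) = (18, 54) = -9·(-2, -6).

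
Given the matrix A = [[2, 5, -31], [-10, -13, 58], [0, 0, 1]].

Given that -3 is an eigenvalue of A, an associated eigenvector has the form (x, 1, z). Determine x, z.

We need (A + 3I)v = 0.
A + 3I = [[5, 5, -31], [-10, -10, 58], [0, 0, 4]].
Row 1: (5)·x + (5)·1 + (-31)·z = 0
Row 2: (-10)·x + (-10)·1 + (58)·z = 0
Row 3: (0)·x + (0)·1 + (4)·z = 0
Solving gives x = -1, z = 0.
Check: A·(-1, 1, 0) = (3, -3, 0) = -3·(-1, 1, 0).

-1, 0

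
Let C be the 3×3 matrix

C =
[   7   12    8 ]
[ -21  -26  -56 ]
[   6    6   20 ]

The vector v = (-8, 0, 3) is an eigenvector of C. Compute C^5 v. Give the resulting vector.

First find the eigenvalue: Cv = (-32, 0, 12) = 4·(-8, 0, 3), so λ = 4.
Then C^5 v = λ^5·v = 4^5·(-8, 0, 3) = 1024·(-8, 0, 3) = (-8192, 0, 3072).

(-8192, 0, 3072)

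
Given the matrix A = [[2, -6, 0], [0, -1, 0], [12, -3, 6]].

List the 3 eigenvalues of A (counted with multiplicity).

Compute the characteristic polynomial p(t) = det(tI - A).
Expanding along the first row, p(t) = t^3 - 7t^2 + 4t + 12.
Since p(-1) = 0, t = -1 is a root.
Factor out (t + 1): p(t) = (t + 1)·(t^2 - 8t + 12).
The quadratic factors as (t - 2)·(t - 6).
Eigenvalues: -1, 2, 6.

-1, 2, 6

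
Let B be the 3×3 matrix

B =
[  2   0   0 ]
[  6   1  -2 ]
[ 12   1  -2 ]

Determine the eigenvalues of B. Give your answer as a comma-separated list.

-1, 0, 2

The characteristic polynomial is p(t) = det(tI - B).
Expanding along the first row, p(t) = t^3 - t^2 - 2t.
Rational-root test: t = 0 gives p(0) = 0.
Dividing by t leaves t^2 - t - 2.
The quadratic factors as (t + 1)·(t - 2).
Eigenvalues: -1, 0, 2.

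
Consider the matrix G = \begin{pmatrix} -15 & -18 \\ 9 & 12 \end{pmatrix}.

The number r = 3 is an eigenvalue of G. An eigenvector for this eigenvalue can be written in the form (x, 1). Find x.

We need (G - 3I)v = 0.
G - 3I = [[-18, -18], [9, 9]].
Row 1: (-18)·x + (-18)·1 = 0
Row 2: (9)·x + (9)·1 = 0
Solving gives x = -1.
Check: G·(-1, 1) = (-3, 3) = 3·(-1, 1).

-1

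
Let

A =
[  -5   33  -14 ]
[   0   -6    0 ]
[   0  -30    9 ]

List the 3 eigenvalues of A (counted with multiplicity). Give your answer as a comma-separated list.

Compute the characteristic polynomial p(r) = det(rI - A).
Expanding along the first row, p(r) = r^3 + 2r^2 - 69r - 270.
Rational-root test: r = -6 gives p(-6) = 0.
Dividing by (r + 6) leaves r^2 - 4r - 45.
The quadratic factors as (r + 5)·(r - 9).
Eigenvalues: -6, -5, 9.

-6, -5, 9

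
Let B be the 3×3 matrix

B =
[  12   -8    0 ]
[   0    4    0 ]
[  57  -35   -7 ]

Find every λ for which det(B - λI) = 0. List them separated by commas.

-7, 4, 12

The characteristic polynomial is p(lambda) = det(lambda·I - B).
Expanding the 3×3 determinant: p(lambda) = lambda^3 - 9·lambda^2 - 64·lambda + 336.
Since p(4) = 0, lambda = 4 is a root.
Dividing by (lambda - 4) leaves lambda^2 - 5·lambda - 84.
The quadratic factors as (lambda + 7)·(lambda - 12).
Eigenvalues: -7, 4, 12.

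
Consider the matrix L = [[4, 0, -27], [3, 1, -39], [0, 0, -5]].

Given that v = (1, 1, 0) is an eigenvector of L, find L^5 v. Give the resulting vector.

First find the eigenvalue: Lv = (4, 4, 0) = 4·(1, 1, 0), so λ = 4.
Then L^5 v = λ^5·v = 4^5·(1, 1, 0) = 1024·(1, 1, 0) = (1024, 1024, 0).

(1024, 1024, 0)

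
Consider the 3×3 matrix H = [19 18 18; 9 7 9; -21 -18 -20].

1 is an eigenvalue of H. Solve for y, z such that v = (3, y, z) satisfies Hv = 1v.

We need (H - 1I)v = 0.
H - 1I = [[18, 18, 18], [9, 6, 9], [-21, -18, -21]].
Row 1: (18)·3 + (18)·y + (18)·z = 0
Row 2: (9)·3 + (6)·y + (9)·z = 0
Row 3: (-21)·3 + (-18)·y + (-21)·z = 0
Solving gives y = 0, z = -3.
Check: H·(3, 0, -3) = (3, 0, -3) = 1·(3, 0, -3).

0, -3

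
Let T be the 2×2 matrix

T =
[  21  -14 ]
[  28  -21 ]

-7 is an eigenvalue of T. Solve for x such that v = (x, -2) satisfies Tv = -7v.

-1

We need (T + 7I)v = 0.
T + 7I = [[28, -14], [28, -14]].
Row 1: (28)·x + (-14)·-2 = 0
Row 2: (28)·x + (-14)·-2 = 0
Solving gives x = -1.
Check: T·(-1, -2) = (7, 14) = -7·(-1, -2).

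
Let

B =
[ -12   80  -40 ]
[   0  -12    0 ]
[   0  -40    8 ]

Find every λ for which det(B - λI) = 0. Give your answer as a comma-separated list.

-12, -12, 8

Compute the characteristic polynomial p(t) = det(tI - B).
Expanding the 3×3 determinant: p(t) = t^3 + 16t^2 - 48t - 1152.
Since p(8) = 0, t = 8 is a root.
Dividing by (t - 8) leaves t^2 + 24t + 144.
The quadratic factor is (t + 12)^2.
Eigenvalues: -12, -12, 8.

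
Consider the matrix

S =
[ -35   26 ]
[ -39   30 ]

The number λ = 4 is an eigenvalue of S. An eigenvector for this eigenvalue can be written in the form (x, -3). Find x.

-2

We need (S - 4I)v = 0.
S - 4I = [[-39, 26], [-39, 26]].
Row 1: (-39)·x + (26)·-3 = 0
Row 2: (-39)·x + (26)·-3 = 0
Solving gives x = -2.
Check: S·(-2, -3) = (-8, -12) = 4·(-2, -3).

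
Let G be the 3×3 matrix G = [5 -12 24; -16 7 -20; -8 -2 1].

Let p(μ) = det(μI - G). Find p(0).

p(0) = det(0·I − G) = det(−G) = (−1)^3·det(G).
det(G) = -165, so p(0) = 165.

165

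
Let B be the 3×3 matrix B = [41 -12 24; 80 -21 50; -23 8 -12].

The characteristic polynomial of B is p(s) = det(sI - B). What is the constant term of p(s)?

20

p(s) = s^3 - 8s^2 + 11s + 20.
The constant term is 20.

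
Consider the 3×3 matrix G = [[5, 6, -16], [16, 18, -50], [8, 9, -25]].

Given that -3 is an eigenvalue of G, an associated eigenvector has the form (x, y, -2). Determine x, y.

We need (G + 3I)v = 0.
G + 3I = [[8, 6, -16], [16, 21, -50], [8, 9, -22]].
Row 1: (8)·x + (6)·y + (-16)·-2 = 0
Row 2: (16)·x + (21)·y + (-50)·-2 = 0
Row 3: (8)·x + (9)·y + (-22)·-2 = 0
Solving gives x = -1, y = -4.
Check: G·(-1, -4, -2) = (3, 12, 6) = -3·(-1, -4, -2).

-1, -4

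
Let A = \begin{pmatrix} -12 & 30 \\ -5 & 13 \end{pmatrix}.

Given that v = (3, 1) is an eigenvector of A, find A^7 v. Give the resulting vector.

(-384, -128)

First find the eigenvalue: Av = (-6, -2) = -2·(3, 1), so λ = -2.
Then A^7 v = λ^7·v = (-2)^7·(3, 1) = -128·(3, 1) = (-384, -128).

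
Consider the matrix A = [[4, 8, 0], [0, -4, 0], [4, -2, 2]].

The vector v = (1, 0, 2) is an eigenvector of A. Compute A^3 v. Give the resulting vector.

First find the eigenvalue: Av = (4, 0, 8) = 4·(1, 0, 2), so λ = 4.
Then A^3 v = λ^3·v = 4^3·(1, 0, 2) = 64·(1, 0, 2) = (64, 0, 128).

(64, 0, 128)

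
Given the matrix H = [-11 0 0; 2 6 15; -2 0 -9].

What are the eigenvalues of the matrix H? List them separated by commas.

Set up det(μI - H) = 0.
Cofactor expansion gives p(μ) = μ^3 + 14μ^2 - 21μ - 594.
Since p(6) = 0, μ = 6 is a root.
Factor out (μ - 6): p(μ) = (μ - 6)·(μ^2 + 20μ + 99).
The quadratic factors as (μ + 11)·(μ + 9).
Eigenvalues: -11, -9, 6.

-11, -9, 6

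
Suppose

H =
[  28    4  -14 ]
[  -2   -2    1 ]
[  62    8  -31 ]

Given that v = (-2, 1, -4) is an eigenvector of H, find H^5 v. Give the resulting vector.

First find the eigenvalue: Hv = (4, -2, 8) = -2·(-2, 1, -4), so λ = -2.
Then H^5 v = λ^5·v = (-2)^5·(-2, 1, -4) = -32·(-2, 1, -4) = (64, -32, 128).

(64, -32, 128)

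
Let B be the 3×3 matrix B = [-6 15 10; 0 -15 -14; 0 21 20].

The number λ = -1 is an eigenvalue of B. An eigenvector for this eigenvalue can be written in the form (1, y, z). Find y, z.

1, -1

We need (B + 1I)v = 0.
B + 1I = [[-5, 15, 10], [0, -14, -14], [0, 21, 21]].
Row 1: (-5)·1 + (15)·y + (10)·z = 0
Row 2: (0)·1 + (-14)·y + (-14)·z = 0
Row 3: (0)·1 + (21)·y + (21)·z = 0
Solving gives y = 1, z = -1.
Check: B·(1, 1, -1) = (-1, -1, 1) = -1·(1, 1, -1).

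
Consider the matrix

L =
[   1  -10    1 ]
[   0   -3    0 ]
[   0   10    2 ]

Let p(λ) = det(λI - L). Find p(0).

6

p(0) = det(0·I − L) = det(−L) = (−1)^3·det(L).
det(L) = -6, so p(0) = 6.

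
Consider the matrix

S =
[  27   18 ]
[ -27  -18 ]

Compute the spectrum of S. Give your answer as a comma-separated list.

det(S - rI) = (27 - r)(-18 - r) - (18)·(-27) = r^2 - 9r.
This factors as r·(r - 9) = 0.
Eigenvalues: 0, 9.

0, 9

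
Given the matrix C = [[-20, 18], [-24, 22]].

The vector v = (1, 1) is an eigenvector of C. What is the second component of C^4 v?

First find the eigenvalue: Cv = (-2, -2) = -2·(1, 1), so λ = -2.
Then C^4 v = λ^4·v = (-2)^4·(1, 1) = 16·(1, 1) = (16, 16).

16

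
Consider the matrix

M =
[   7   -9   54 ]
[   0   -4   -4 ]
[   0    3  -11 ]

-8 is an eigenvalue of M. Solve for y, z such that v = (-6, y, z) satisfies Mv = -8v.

We need (M + 8I)v = 0.
M + 8I = [[15, -9, 54], [0, 4, -4], [0, 3, -3]].
Row 1: (15)·-6 + (-9)·y + (54)·z = 0
Row 2: (0)·-6 + (4)·y + (-4)·z = 0
Row 3: (0)·-6 + (3)·y + (-3)·z = 0
Solving gives y = 2, z = 2.
Check: M·(-6, 2, 2) = (48, -16, -16) = -8·(-6, 2, 2).

2, 2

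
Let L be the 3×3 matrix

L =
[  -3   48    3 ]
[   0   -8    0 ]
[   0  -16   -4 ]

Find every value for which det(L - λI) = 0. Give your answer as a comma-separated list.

-8, -4, -3

The characteristic polynomial is p(λ) = det(λI - L).
Expanding the 3×3 determinant: p(λ) = λ^3 + 15λ^2 + 68λ + 96.
Since p(-4) = 0, λ = -4 is a root.
Dividing by (λ + 4) leaves λ^2 + 11λ + 24.
The quadratic factors as (λ + 8)·(λ + 3).
Eigenvalues: -8, -4, -3.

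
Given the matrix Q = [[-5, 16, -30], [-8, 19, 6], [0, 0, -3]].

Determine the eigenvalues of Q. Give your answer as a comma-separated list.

Set up det(rI - Q) = 0.
Expanding the 3×3 determinant: p(r) = r^3 - 11r^2 - 9r + 99.
Rational-root test: r = -3 gives p(-3) = 0.
Factor out (r + 3): p(r) = (r + 3)·(r^2 - 14r + 33).
The quadratic factors as (r - 3)·(r - 11).
Eigenvalues: -3, 3, 11.

-3, 3, 11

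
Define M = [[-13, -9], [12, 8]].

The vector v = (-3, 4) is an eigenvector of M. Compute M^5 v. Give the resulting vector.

(3, -4)

First find the eigenvalue: Mv = (3, -4) = -1·(-3, 4), so λ = -1.
Then M^5 v = λ^5·v = (-1)^5·(-3, 4) = -1·(-3, 4) = (3, -4).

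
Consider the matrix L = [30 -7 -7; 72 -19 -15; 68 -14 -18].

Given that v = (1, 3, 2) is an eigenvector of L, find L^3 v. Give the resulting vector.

(-125, -375, -250)

First find the eigenvalue: Lv = (-5, -15, -10) = -5·(1, 3, 2), so λ = -5.
Then L^3 v = λ^3·v = (-5)^3·(1, 3, 2) = -125·(1, 3, 2) = (-125, -375, -250).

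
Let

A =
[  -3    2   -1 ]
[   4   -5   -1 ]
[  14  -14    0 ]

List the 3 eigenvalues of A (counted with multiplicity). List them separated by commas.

Compute the characteristic polynomial p(t) = det(tI - A).
Cofactor expansion gives p(t) = t^3 + 8t^2 + 7t.
Rational-root test: t = -1 gives p(-1) = 0.
Factor out (t + 1): p(t) = (t + 1)·(t^2 + 7t).
The quadratic factors as (t + 7)·t.
Eigenvalues: -7, -1, 0.

-7, -1, 0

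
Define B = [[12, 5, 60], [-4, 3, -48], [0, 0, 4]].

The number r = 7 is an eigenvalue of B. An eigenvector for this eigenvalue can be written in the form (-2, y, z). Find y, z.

We need (B - 7I)v = 0.
B - 7I = [[5, 5, 60], [-4, -4, -48], [0, 0, -3]].
Row 1: (5)·-2 + (5)·y + (60)·z = 0
Row 2: (-4)·-2 + (-4)·y + (-48)·z = 0
Row 3: (0)·-2 + (0)·y + (-3)·z = 0
Solving gives y = 2, z = 0.
Check: B·(-2, 2, 0) = (-14, 14, 0) = 7·(-2, 2, 0).

2, 0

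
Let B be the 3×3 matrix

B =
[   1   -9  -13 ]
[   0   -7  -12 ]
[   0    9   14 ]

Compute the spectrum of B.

Compute the characteristic polynomial p(λ) = det(λI - B).
Expanding the 3×3 determinant: p(λ) = λ^3 - 8λ^2 + 17λ - 10.
Rational-root test: λ = 2 gives p(2) = 0.
Factor out (λ - 2): p(λ) = (λ - 2)·(λ^2 - 6λ + 5).
The quadratic factors as (λ - 1)·(λ - 5).
Eigenvalues: 1, 2, 5.

1, 2, 5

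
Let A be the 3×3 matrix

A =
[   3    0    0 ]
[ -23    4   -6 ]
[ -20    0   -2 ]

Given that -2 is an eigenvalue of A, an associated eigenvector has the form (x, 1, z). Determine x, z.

We need (A + 2I)v = 0.
A + 2I = [[5, 0, 0], [-23, 6, -6], [-20, 0, 0]].
Row 1: (5)·x + (0)·1 + (0)·z = 0
Row 2: (-23)·x + (6)·1 + (-6)·z = 0
Row 3: (-20)·x + (0)·1 + (0)·z = 0
Solving gives x = 0, z = 1.
Check: A·(0, 1, 1) = (0, -2, -2) = -2·(0, 1, 1).

0, 1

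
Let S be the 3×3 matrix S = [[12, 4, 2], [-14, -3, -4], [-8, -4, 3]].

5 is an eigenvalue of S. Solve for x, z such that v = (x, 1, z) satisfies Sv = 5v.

0, -2

We need (S - 5I)v = 0.
S - 5I = [[7, 4, 2], [-14, -8, -4], [-8, -4, -2]].
Row 1: (7)·x + (4)·1 + (2)·z = 0
Row 2: (-14)·x + (-8)·1 + (-4)·z = 0
Row 3: (-8)·x + (-4)·1 + (-2)·z = 0
Solving gives x = 0, z = -2.
Check: S·(0, 1, -2) = (0, 5, -10) = 5·(0, 1, -2).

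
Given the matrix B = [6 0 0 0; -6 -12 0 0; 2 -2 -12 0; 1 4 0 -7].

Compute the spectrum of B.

B is lower triangular, so its eigenvalues are the diagonal entries.
Diagonal: 6, -12, -12, -7.

-12, -12, -7, 6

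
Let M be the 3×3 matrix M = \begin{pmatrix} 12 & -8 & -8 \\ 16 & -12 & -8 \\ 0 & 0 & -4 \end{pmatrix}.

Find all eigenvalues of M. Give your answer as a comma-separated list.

-4, -4, 4

The characteristic polynomial is p(s) = det(sI - M).
Expanding the 3×3 determinant: p(s) = s^3 + 4s^2 - 16s - 64.
Rational-root test: s = 4 gives p(4) = 0.
Dividing by (s - 4) leaves s^2 + 8s + 16.
The quadratic factor is (s + 4)^2.
Eigenvalues: -4, -4, 4.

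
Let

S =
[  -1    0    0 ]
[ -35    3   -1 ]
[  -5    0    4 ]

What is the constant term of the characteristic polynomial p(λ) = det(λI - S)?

p(0) = det(0·I − S) = det(−S) = (−1)^3·det(S).
det(S) = -12, so p(0) = 12.

12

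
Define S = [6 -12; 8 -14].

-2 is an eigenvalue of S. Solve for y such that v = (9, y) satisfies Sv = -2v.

We need (S + 2I)v = 0.
S + 2I = [[8, -12], [8, -12]].
Row 1: (8)·9 + (-12)·y = 0
Row 2: (8)·9 + (-12)·y = 0
Solving gives y = 6.
Check: S·(9, 6) = (-18, -12) = -2·(9, 6).

6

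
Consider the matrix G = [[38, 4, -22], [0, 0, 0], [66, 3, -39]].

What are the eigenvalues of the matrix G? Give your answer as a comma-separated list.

The characteristic polynomial is p(lambda) = det(lambda·I - G).
Expanding the 3×3 determinant: p(lambda) = lambda^3 + lambda^2 - 30·lambda.
Try lambda = -6: p(-6) = 0, so -6 is a root.
Dividing by (lambda + 6) leaves lambda^2 - 5·lambda.
The quadratic factors as lambda·(lambda - 5).
Eigenvalues: -6, 0, 5.

-6, 0, 5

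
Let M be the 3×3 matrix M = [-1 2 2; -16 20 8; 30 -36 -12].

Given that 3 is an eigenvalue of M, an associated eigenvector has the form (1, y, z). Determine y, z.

We need (M - 3I)v = 0.
M - 3I = [[-4, 2, 2], [-16, 17, 8], [30, -36, -15]].
Row 1: (-4)·1 + (2)·y + (2)·z = 0
Row 2: (-16)·1 + (17)·y + (8)·z = 0
Row 3: (30)·1 + (-36)·y + (-15)·z = 0
Solving gives y = 0, z = 2.
Check: M·(1, 0, 2) = (3, 0, 6) = 3·(1, 0, 2).

0, 2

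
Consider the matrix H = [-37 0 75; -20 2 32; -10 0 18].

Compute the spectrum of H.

-12, -7, 2

Set up det(μI - H) = 0.
Expanding along the first row, p(μ) = μ^3 + 17μ^2 + 46μ - 168.
Since p(2) = 0, μ = 2 is a root.
Dividing by (μ - 2) leaves μ^2 + 19μ + 84.
The quadratic factors as (μ + 12)·(μ + 7).
Eigenvalues: -12, -7, 2.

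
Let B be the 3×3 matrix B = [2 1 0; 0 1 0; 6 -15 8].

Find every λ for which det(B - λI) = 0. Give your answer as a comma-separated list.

Compute the characteristic polynomial p(s) = det(sI - B).
Cofactor expansion gives p(s) = s^3 - 11s^2 + 26s - 16.
Try s = 2: p(2) = 0, so 2 is a root.
Factor out (s - 2): p(s) = (s - 2)·(s^2 - 9s + 8).
The quadratic factors as (s - 1)·(s - 8).
Eigenvalues: 1, 2, 8.

1, 2, 8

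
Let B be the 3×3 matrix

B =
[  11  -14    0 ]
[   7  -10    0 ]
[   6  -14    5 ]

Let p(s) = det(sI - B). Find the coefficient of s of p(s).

-7

p(s) = s^3 - 6s^2 - 7s + 60.
The coefficient of s is -7.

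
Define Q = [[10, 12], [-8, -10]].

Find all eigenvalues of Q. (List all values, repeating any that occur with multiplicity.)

det(Q - lambda·I) = (10 - lambda)(-10 - lambda) - (12)·(-8) = lambda^2 - 4.
This factors as (lambda + 2)·(lambda - 2) = 0.
Eigenvalues: -2, 2.

-2, 2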